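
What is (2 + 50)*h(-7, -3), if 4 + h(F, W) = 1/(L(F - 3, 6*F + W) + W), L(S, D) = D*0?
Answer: -676/3 ≈ -225.33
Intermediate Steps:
L(S, D) = 0
h(F, W) = -4 + 1/W (h(F, W) = -4 + 1/(0 + W) = -4 + 1/W)
(2 + 50)*h(-7, -3) = (2 + 50)*(-4 + 1/(-3)) = 52*(-4 - ⅓) = 52*(-13/3) = -676/3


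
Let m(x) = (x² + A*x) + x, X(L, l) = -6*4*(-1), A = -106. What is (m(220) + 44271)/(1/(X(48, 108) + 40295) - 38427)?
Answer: -2805033149/1549338212 ≈ -1.8105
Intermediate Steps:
X(L, l) = 24 (X(L, l) = -24*(-1) = 24)
m(x) = x² - 105*x (m(x) = (x² - 106*x) + x = x² - 105*x)
(m(220) + 44271)/(1/(X(48, 108) + 40295) - 38427) = (220*(-105 + 220) + 44271)/(1/(24 + 40295) - 38427) = (220*115 + 44271)/(1/40319 - 38427) = (25300 + 44271)/(1/40319 - 38427) = 69571/(-1549338212/40319) = 69571*(-40319/1549338212) = -2805033149/1549338212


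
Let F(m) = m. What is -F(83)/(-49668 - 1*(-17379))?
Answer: 83/32289 ≈ 0.0025705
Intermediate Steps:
-F(83)/(-49668 - 1*(-17379)) = -83/(-49668 - 1*(-17379)) = -83/(-49668 + 17379) = -83/(-32289) = -83*(-1)/32289 = -1*(-83/32289) = 83/32289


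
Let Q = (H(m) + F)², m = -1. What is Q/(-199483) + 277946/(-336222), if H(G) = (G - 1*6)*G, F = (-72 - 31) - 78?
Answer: -32812479595/33535286613 ≈ -0.97845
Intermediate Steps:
F = -181 (F = -103 - 78 = -181)
H(G) = G*(-6 + G) (H(G) = (G - 6)*G = (-6 + G)*G = G*(-6 + G))
Q = 30276 (Q = (-(-6 - 1) - 181)² = (-1*(-7) - 181)² = (7 - 181)² = (-174)² = 30276)
Q/(-199483) + 277946/(-336222) = 30276/(-199483) + 277946/(-336222) = 30276*(-1/199483) + 277946*(-1/336222) = -30276/199483 - 138973/168111 = -32812479595/33535286613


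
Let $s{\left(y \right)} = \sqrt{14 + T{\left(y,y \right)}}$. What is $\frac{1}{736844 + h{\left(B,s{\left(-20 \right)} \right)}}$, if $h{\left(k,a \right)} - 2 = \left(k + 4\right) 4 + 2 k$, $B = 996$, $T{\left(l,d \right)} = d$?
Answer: $\frac{1}{742838} \approx 1.3462 \cdot 10^{-6}$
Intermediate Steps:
$s{\left(y \right)} = \sqrt{14 + y}$
$h{\left(k,a \right)} = 18 + 6 k$ ($h{\left(k,a \right)} = 2 + \left(\left(k + 4\right) 4 + 2 k\right) = 2 + \left(\left(4 + k\right) 4 + 2 k\right) = 2 + \left(\left(16 + 4 k\right) + 2 k\right) = 2 + \left(16 + 6 k\right) = 18 + 6 k$)
$\frac{1}{736844 + h{\left(B,s{\left(-20 \right)} \right)}} = \frac{1}{736844 + \left(18 + 6 \cdot 996\right)} = \frac{1}{736844 + \left(18 + 5976\right)} = \frac{1}{736844 + 5994} = \frac{1}{742838}$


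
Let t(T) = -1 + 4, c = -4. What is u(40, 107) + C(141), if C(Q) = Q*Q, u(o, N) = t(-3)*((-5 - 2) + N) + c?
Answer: 20177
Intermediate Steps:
t(T) = 3
u(o, N) = -25 + 3*N (u(o, N) = 3*((-5 - 2) + N) - 4 = 3*(-7 + N) - 4 = (-21 + 3*N) - 4 = -25 + 3*N)
C(Q) = Q²
u(40, 107) + C(141) = (-25 + 3*107) + 141² = (-25 + 321) + 19881 = 296 + 19881 = 20177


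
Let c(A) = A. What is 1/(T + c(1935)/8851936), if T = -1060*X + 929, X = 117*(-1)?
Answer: 8851936/1106040553199 ≈ 8.0033e-6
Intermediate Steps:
X = -117
T = 124949 (T = -1060*(-117) + 929 = 124020 + 929 = 124949)
1/(T + c(1935)/8851936) = 1/(124949 + 1935/8851936) = 1/(1106040553199/8851936) = 8851936/1106040553199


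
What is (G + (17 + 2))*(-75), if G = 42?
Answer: -4575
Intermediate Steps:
(G + (17 + 2))*(-75) = (42 + (17 + 2))*(-75) = (42 + 19)*(-75) = 61*(-75) = -4575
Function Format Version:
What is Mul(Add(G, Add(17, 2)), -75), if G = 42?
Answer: -4575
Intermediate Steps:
Mul(Add(G, Add(17, 2)), -75) = Mul(Add(42, Add(17, 2)), -75) = Mul(Add(42, 19), -75) = Mul(61, -75) = -4575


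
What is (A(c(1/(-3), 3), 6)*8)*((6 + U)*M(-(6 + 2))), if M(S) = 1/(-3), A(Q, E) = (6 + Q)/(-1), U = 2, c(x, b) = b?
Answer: 192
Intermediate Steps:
A(Q, E) = -6 - Q (A(Q, E) = (6 + Q)*(-1) = -6 - Q)
M(S) = -⅓
(A(c(1/(-3), 3), 6)*8)*((6 + U)*M(-(6 + 2))) = ((-6 - 1*3)*8)*((6 + 2)*(-⅓)) = ((-6 - 3)*8)*(8*(-⅓)) = -9*8*(-8/3) = -72*(-8/3) = 192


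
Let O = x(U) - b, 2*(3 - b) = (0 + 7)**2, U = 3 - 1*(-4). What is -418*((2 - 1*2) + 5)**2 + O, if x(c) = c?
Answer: -20843/2 ≈ -10422.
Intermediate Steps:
U = 7 (U = 3 + 4 = 7)
b = -43/2 (b = 3 - (0 + 7)**2/2 = 3 - 1/2*7**2 = 3 - 1/2*49 = 3 - 49/2 = -43/2 ≈ -21.500)
O = 57/2 (O = 7 - 1*(-43/2) = 7 + 43/2 = 57/2 ≈ 28.500)
-418*((2 - 1*2) + 5)**2 + O = -418*((2 - 1*2) + 5)**2 + 57/2 = -418*((2 - 2) + 5)**2 + 57/2 = -418*(0 + 5)**2 + 57/2 = -418*5**2 + 57/2 = -418*25 + 57/2 = -10450 + 57/2 = -20843/2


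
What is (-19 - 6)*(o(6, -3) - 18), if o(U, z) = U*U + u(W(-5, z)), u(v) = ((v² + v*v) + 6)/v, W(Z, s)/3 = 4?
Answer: -2125/2 ≈ -1062.5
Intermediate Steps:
W(Z, s) = 12 (W(Z, s) = 3*4 = 12)
u(v) = (6 + 2*v²)/v (u(v) = ((v² + v²) + 6)/v = (2*v² + 6)/v = (6 + 2*v²)/v)
o(U, z) = 49/2 + U² (o(U, z) = U*U + (2*12 + 6/12) = U² + (24 + 6*(1/12)) = U² + (24 + ½) = U² + 49/2 = 49/2 + U²)
(-19 - 6)*(o(6, -3) - 18) = (-19 - 6)*((49/2 + 6²) - 18) = -25*((49/2 + 36) - 18) = -25*(121/2 - 18) = -25*85/2 = -2125/2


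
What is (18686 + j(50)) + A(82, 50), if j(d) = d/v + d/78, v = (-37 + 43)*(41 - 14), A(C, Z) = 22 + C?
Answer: 19786870/1053 ≈ 18791.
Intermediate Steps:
v = 162 (v = 6*27 = 162)
j(d) = 20*d/1053 (j(d) = d/162 + d/78 = 20*d/1053)
(18686 + j(50)) + A(82, 50) = (18686 + (20/1053)*50) + (22 + 82) = (18686 + 1000/1053) + 104 = 19677358/1053 + 104 = 19786870/1053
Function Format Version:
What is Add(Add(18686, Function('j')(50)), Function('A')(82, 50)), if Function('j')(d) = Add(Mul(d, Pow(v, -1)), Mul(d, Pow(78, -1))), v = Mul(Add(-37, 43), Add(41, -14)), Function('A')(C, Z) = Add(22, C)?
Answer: Rational(19786870, 1053) ≈ 18791.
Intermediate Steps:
v = 162 (v = Mul(6, 27) = 162)
Function('j')(d) = Mul(Rational(20, 1053), d) (Function('j')(d) = Add(Mul(d, Pow(162, -1)), Mul(d, Pow(78, -1))) = Add(Mul(d, Rational(1, 162)), Mul(d, Rational(1, 78))) = Add(Mul(Rational(1, 162), d), Mul(Rational(1, 78), d)) = Mul(Rational(20, 1053), d))
Add(Add(18686, Function('j')(50)), Function('A')(82, 50)) = Add(Add(18686, Mul(Rational(20, 1053), 50)), Add(22, 82)) = Add(Add(18686, Rational(1000, 1053)), 104) = Add(Rational(19677358, 1053), 104) = Rational(19786870, 1053)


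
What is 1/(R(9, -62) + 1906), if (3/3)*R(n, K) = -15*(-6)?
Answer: 1/1996 ≈ 0.00050100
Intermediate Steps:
R(n, K) = 90 (R(n, K) = -15*(-6) = 90)
1/(R(9, -62) + 1906) = 1/(90 + 1906) = 1/1996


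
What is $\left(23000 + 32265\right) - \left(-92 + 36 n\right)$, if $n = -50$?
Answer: $57157$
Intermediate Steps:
$\left(23000 + 32265\right) - \left(-92 + 36 n\right) = \left(23000 + 32265\right) + \left(\left(-36\right) \left(-50\right) + 92\right) = 55265 + \left(1800 + 92\right) = 55265 + 1892 = 57157$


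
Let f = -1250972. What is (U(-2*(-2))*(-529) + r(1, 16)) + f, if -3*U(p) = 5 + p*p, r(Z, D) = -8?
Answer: -1247277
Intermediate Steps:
U(p) = -5/3 - p²/3 (U(p) = -(5 + p*p)/3 = -(5 + p²)/3 = -5/3 - p²/3)
(U(-2*(-2))*(-529) + r(1, 16)) + f = ((-5/3 - (-2*(-2))²/3)*(-529) - 8) - 1250972 = ((-5/3 - ⅓*4²)*(-529) - 8) - 1250972 = ((-5/3 - ⅓*16)*(-529) - 8) - 1250972 = ((-5/3 - 16/3)*(-529) - 8) - 1250972 = (-7*(-529) - 8) - 1250972 = (3703 - 8) - 1250972 = 3695 - 1250972 = -1247277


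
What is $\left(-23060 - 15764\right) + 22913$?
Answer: $-15911$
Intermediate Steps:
$\left(-23060 - 15764\right) + 22913 = -38824 + 22913 = -15911$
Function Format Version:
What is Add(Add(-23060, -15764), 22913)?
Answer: -15911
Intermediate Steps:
Add(Add(-23060, -15764), 22913) = Add(-38824, 22913) = -15911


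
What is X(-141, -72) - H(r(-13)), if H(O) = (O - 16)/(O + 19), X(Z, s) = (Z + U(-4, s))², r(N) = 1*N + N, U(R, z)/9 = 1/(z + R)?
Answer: 114990969/5776 ≈ 19908.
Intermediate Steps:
U(R, z) = 9/(R + z) (U(R, z) = 9/(z + R) = 9/(R + z))
r(N) = 2*N (r(N) = N + N = 2*N)
X(Z, s) = (Z + 9/(-4 + s))²
H(O) = (-16 + O)/(19 + O)
X(-141, -72) - H(r(-13)) = (-141 + 9/(-4 - 72))² - (-16 + 2*(-13))/(19 + 2*(-13)) = (-141 + 9/(-76))² - (-16 - 26)/(19 - 26) = (-141 + 9*(-1/76))² - (-42)/(-7) = (-141 - 9/76)² - (-1)*(-42)/7 = (-10725/76)² - 1*6 = 115025625/5776 - 6 = 114990969/5776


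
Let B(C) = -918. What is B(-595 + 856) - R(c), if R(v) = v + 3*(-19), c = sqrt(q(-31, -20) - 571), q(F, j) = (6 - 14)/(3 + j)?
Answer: -861 - I*sqrt(164883)/17 ≈ -861.0 - 23.886*I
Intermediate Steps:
q(F, j) = -8/(3 + j)
c = I*sqrt(164883)/17 (c = sqrt(-8/(3 - 20) - 571) = sqrt(-8/(-17) - 571) = sqrt(-8*(-1/17) - 571) = sqrt(8/17 - 571) = sqrt(-9699/17) = I*sqrt(164883)/17 ≈ 23.886*I)
R(v) = -57 + v (R(v) = v - 57 = -57 + v)
B(-595 + 856) - R(c) = -918 - (-57 + I*sqrt(164883)/17) = -918 + (57 - I*sqrt(164883)/17) = -861 - I*sqrt(164883)/17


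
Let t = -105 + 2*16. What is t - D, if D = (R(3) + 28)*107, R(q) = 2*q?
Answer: -3711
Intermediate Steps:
D = 3638 (D = (2*3 + 28)*107 = (6 + 28)*107 = 34*107 = 3638)
t = -73 (t = -105 + 32 = -73)
t - D = -73 - 1*3638 = -73 - 3638 = -3711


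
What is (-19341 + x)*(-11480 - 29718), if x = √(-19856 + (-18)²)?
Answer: 796810518 - 82396*I*√4883 ≈ 7.9681e+8 - 5.7577e+6*I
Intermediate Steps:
x = 2*I*√4883 (x = √(-19856 + 324) = √(-19532) = 2*I*√4883 ≈ 139.76*I)
(-19341 + x)*(-11480 - 29718) = (-19341 + 2*I*√4883)*(-11480 - 29718) = (-19341 + 2*I*√4883)*(-41198) = 796810518 - 82396*I*√4883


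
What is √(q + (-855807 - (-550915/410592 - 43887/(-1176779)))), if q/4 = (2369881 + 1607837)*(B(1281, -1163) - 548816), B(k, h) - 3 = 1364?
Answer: I*√127095008547145549225913193927342102/120794010792 ≈ 2.9513e+6*I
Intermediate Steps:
B(k, h) = 1367 (B(k, h) = 3 + 1364 = 1367)
q = -8710390965528 (q = 4*((2369881 + 1607837)*(1367 - 548816)) = 4*(3977718*(-547449)) = 4*(-2177597741382) = -8710390965528)
√(q + (-855807 - (-550915/410592 - 43887/(-1176779)))) = √(-8710390965528 + (-855807 - (-550915/410592 - 43887/(-1176779)))) = √(-8710390965528 + (-855807 - (-550915*1/410592 - 43887*(-1/1176779)))) = √(-8710390965528 + (-855807 - (-550915/410592 + 43887/1176779))) = √(-8710390965528 + (-855807 - 1*(-630285551681/483176043168))) = √(-8710390965528 + (-855807 + 630285551681/483176043168)) = √(-8710390965528 - 413504809689924895/483176043168) = √(-4208652654674923817837599/483176043168) = I*√127095008547145549225913193927342102/120794010792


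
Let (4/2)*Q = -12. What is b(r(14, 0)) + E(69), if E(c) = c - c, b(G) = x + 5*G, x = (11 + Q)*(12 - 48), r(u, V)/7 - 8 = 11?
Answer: 485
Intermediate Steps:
Q = -6 (Q = (1/2)*(-12) = -6)
r(u, V) = 133 (r(u, V) = 56 + 7*11 = 56 + 77 = 133)
x = -180 (x = (11 - 6)*(12 - 48) = 5*(-36) = -180)
b(G) = -180 + 5*G
E(c) = 0
b(r(14, 0)) + E(69) = (-180 + 5*133) + 0 = (-180 + 665) + 0 = 485 + 0 = 485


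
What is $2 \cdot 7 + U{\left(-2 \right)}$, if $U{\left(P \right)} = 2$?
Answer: $16$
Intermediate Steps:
$2 \cdot 7 + U{\left(-2 \right)} = 2 \cdot 7 + 2 = 14 + 2 = 16$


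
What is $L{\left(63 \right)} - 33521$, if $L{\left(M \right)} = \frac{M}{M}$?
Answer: $-33520$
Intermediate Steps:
$L{\left(M \right)} = 1$
$L{\left(63 \right)} - 33521 = 1 - 33521 = -33520$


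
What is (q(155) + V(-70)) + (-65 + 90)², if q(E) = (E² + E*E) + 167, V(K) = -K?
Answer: 48912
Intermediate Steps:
q(E) = 167 + 2*E² (q(E) = (E² + E²) + 167 = 2*E² + 167 = 167 + 2*E²)
(q(155) + V(-70)) + (-65 + 90)² = ((167 + 2*155²) - 1*(-70)) + (-65 + 90)² = ((167 + 2*24025) + 70) + 25² = ((167 + 48050) + 70) + 625 = (48217 + 70) + 625 = 48287 + 625 = 48912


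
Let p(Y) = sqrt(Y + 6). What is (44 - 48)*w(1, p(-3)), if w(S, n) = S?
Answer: -4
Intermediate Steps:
p(Y) = sqrt(6 + Y)
(44 - 48)*w(1, p(-3)) = (44 - 48)*1 = -4*1 = -4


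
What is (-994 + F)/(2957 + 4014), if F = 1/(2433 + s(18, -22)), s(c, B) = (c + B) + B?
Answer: -2392557/16779197 ≈ -0.14259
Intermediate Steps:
s(c, B) = c + 2*B (s(c, B) = (B + c) + B = c + 2*B)
F = 1/2407 (F = 1/(2433 + (18 + 2*(-22))) = 1/(2433 + (18 - 44)) = 1/(2433 - 26) = 1/2407 ≈ 0.00041546)
(-994 + F)/(2957 + 4014) = (-994 + 1/2407)/(2957 + 4014) = -2392557/2407/6971 = -2392557/2407*1/6971 = -2392557/16779197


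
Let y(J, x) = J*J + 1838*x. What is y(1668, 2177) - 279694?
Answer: 6503856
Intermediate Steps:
y(J, x) = J² + 1838*x
y(1668, 2177) - 279694 = (1668² + 1838*2177) - 279694 = (2782224 + 4001326) - 279694 = 6783550 - 279694 = 6503856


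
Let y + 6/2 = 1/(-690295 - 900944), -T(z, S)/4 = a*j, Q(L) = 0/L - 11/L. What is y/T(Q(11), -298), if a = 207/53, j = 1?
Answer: 126503527/658772946 ≈ 0.19203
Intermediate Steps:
Q(L) = -11/L (Q(L) = 0 - 11/L = -11/L)
a = 207/53 (a = 207*(1/53) = 207/53 ≈ 3.9057)
T(z, S) = -828/53
y = -4773718/1591239 (y = -3 + 1/(-690295 - 900944) = -3 + 1/(-1591239) = -3 - 1/1591239 = -4773718/1591239 ≈ -3.0000)
y/T(Q(11), -298) = -4773718/(1591239*(-828/53)) = -4773718/1591239*(-53/828) = 126503527/658772946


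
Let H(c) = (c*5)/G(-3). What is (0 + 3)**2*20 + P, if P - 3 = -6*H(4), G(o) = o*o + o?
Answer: 163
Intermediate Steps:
G(o) = o + o**2 (G(o) = o**2 + o = o + o**2)
H(c) = 5*c/6 (H(c) = (c*5)/((-3*(1 - 3))) = (5*c)/((-3*(-2))) = (5*c)/6 = (5*c)*(1/6) = 5*c/6)
P = -17 (P = 3 - 5*4 = 3 - 6*10/3 = 3 - 20 = -17)
(0 + 3)**2*20 + P = (0 + 3)**2*20 - 17 = 3**2*20 - 17 = 9*20 - 17 = 180 - 17 = 163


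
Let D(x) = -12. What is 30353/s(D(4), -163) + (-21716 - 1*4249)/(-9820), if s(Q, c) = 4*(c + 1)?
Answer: -14062057/318168 ≈ -44.197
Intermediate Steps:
s(Q, c) = 4 + 4*c (s(Q, c) = 4*(1 + c) = 4 + 4*c)
30353/s(D(4), -163) + (-21716 - 1*4249)/(-9820) = 30353/(4 + 4*(-163)) + (-21716 - 1*4249)/(-9820) = 30353/(4 - 652) + (-21716 - 4249)*(-1/9820) = 30353/(-648) - 25965*(-1/9820) = 30353*(-1/648) + 5193/1964 = -30353/648 + 5193/1964 = -14062057/318168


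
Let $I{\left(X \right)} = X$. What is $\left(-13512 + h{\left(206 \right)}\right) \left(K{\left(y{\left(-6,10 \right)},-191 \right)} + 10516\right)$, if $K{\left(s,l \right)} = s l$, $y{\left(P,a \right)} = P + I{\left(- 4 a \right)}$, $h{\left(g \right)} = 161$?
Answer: $-257701002$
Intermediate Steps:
$y{\left(P,a \right)} = P - 4 a$
$K{\left(s,l \right)} = l s$
$\left(-13512 + h{\left(206 \right)}\right) \left(K{\left(y{\left(-6,10 \right)},-191 \right)} + 10516\right) = \left(-13512 + 161\right) \left(- 191 \left(-6 - 40\right) + 10516\right) = - 13351 \left(- 191 \left(-6 - 40\right) + 10516\right) = - 13351 \left(\left(-191\right) \left(-46\right) + 10516\right) = - 13351 \left(8786 + 10516\right) = \left(-13351\right) 19302 = -257701002$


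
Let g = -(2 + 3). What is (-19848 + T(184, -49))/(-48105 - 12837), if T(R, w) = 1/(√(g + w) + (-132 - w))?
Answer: 137804747/423120306 + I*√6/141040102 ≈ 0.32569 + 1.7367e-8*I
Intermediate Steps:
g = -5 (g = -1*5 = -5)
T(R, w) = 1/(-132 + √(-5 + w) - w) (T(R, w) = 1/(√(-5 + w) + (-132 - w)) = 1/(-132 + √(-5 + w) - w))
(-19848 + T(184, -49))/(-48105 - 12837) = (-19848 - 1/(132 - 49 - √(-5 - 49)))/(-48105 - 12837) = (-19848 - 1/(132 - 49 - √(-54)))/(-60942) = (-19848 - 1/(132 - 49 - 3*I*√6))*(-1/60942) = (-19848 - 1/(83 - 3*I*√6))*(-1/60942) = 3308/10157 + 1/(60942*(83 - 3*I*√6))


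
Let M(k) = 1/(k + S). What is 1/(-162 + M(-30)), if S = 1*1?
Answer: -29/4699 ≈ -0.0061715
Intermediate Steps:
S = 1
M(k) = 1/(1 + k) (M(k) = 1/(k + 1) = 1/(1 + k))
1/(-162 + M(-30)) = 1/(-162 + 1/(1 - 30)) = 1/(-162 + 1/(-29)) = 1/(-162 - 1/29) = 1/(-4699/29) = -29/4699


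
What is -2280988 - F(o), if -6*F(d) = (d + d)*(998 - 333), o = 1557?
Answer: -1935853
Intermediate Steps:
F(d) = -665*d/3 (F(d) = -(d + d)*(998 - 333)/6 = -2*d*665/6 = -665*d/3)
-2280988 - F(o) = -2280988 - (-665)*1557/3 = -2280988 - 1*(-345135) = -2280988 + 345135 = -1935853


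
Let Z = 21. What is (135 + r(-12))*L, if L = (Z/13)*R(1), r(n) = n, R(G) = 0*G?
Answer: 0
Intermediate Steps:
R(G) = 0
L = 0 (L = (21/13)*0 = 0)
(135 + r(-12))*L = (135 - 12)*0 = 123*0 = 0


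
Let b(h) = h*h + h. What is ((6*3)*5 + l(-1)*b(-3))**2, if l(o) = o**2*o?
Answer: 7056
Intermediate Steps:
l(o) = o**3
b(h) = h + h**2 (b(h) = h**2 + h = h + h**2)
((6*3)*5 + l(-1)*b(-3))**2 = ((6*3)*5 + (-1)**3*(-3*(1 - 3)))**2 = (18*5 - (-3)*(-2))**2 = (90 - 1*6)**2 = (90 - 6)**2 = 84**2 = 7056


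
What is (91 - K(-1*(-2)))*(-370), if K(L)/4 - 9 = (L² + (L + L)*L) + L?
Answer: 370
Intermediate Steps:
K(L) = 36 + 4*L + 12*L² (K(L) = 36 + 4*((L² + (L + L)*L) + L) = 36 + 4*((L² + (2*L)*L) + L) = 36 + 4*((L² + 2*L²) + L) = 36 + 4*(3*L² + L) = 36 + 4*(L + 3*L²) = 36 + (4*L + 12*L²) = 36 + 4*L + 12*L²)
(91 - K(-1*(-2)))*(-370) = (91 - (36 + 4*(-1*(-2)) + 12*(-1*(-2))²))*(-370) = (91 - (36 + 4*2 + 12*2²))*(-370) = (91 - (36 + 8 + 12*4))*(-370) = (91 - (36 + 8 + 48))*(-370) = (91 - 1*92)*(-370) = (91 - 92)*(-370) = -1*(-370) = 370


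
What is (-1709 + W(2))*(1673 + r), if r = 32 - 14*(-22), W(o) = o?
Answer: -3436191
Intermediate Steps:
r = 340 (r = 32 + 308 = 340)
(-1709 + W(2))*(1673 + r) = (-1709 + 2)*(1673 + 340) = -1707*2013 = -3436191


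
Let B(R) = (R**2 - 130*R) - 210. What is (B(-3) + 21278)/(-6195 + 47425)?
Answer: 21467/41230 ≈ 0.52066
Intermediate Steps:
B(R) = -210 + R**2 - 130*R
(B(-3) + 21278)/(-6195 + 47425) = ((-210 + (-3)**2 - 130*(-3)) + 21278)/(-6195 + 47425) = ((-210 + 9 + 390) + 21278)/41230 = (189 + 21278)*(1/41230) = 21467*(1/41230) = 21467/41230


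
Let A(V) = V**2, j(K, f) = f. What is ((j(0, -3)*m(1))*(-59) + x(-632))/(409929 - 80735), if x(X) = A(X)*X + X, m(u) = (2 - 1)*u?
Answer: -252436423/329194 ≈ -766.83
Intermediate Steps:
m(u) = u (m(u) = 1*u = u)
x(X) = X + X**3 (x(X) = X**2*X + X = X**3 + X = X + X**3)
((j(0, -3)*m(1))*(-59) + x(-632))/(409929 - 80735) = (-3*1*(-59) + (-632 + (-632)**3))/(409929 - 80735) = (-3*(-59) + (-632 - 252435968))/329194 = (177 - 252436600)*(1/329194) = -252436423*1/329194 = -252436423/329194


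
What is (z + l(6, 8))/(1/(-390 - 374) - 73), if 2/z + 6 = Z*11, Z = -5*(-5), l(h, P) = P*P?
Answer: -13154552/15002937 ≈ -0.87680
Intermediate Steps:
l(h, P) = P**2
Z = 25
z = 2/269 (z = 2/(-6 + 25*11) = 2/(-6 + 275) = 2/269 ≈ 0.0074349)
(z + l(6, 8))/(1/(-390 - 374) - 73) = (2/269 + 8**2)/(1/(-390 - 374) - 73) = (2/269 + 64)/(1/(-764) - 73) = 17218/(269*(-1/764 - 73)) = 17218/(269*(-55773/764)) = (17218/269)*(-764/55773) = -13154552/15002937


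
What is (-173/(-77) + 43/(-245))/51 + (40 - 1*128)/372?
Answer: -278296/1420265 ≈ -0.19595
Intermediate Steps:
(-173/(-77) + 43/(-245))/51 + (40 - 1*128)/372 = (-173*(-1/77) + 43*(-1/245))*(1/51) + (40 - 128)*(1/372) = (173/77 - 43/245)*(1/51) - 88*1/372 = (5582/2695)*(1/51) - 22/93 = 5582/137445 - 22/93 = -278296/1420265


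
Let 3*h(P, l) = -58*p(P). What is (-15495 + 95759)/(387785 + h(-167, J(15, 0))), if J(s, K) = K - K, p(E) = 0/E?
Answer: 80264/387785 ≈ 0.20698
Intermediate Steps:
p(E) = 0
J(s, K) = 0
h(P, l) = 0 (h(P, l) = (-58*0)/3 = (⅓)*0 = 0)
(-15495 + 95759)/(387785 + h(-167, J(15, 0))) = (-15495 + 95759)/(387785 + 0) = 80264/387785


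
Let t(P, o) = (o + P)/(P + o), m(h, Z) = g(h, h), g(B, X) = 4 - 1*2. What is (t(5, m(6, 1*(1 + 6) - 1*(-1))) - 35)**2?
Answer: 1156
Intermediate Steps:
g(B, X) = 2 (g(B, X) = 4 - 2 = 2)
m(h, Z) = 2
t(P, o) = 1 (t(P, o) = (P + o)/(P + o) = 1)
(t(5, m(6, 1*(1 + 6) - 1*(-1))) - 35)**2 = (1 - 35)**2 = (-34)**2 = 1156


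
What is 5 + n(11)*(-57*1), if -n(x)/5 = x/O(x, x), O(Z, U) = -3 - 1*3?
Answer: -1035/2 ≈ -517.50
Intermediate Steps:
O(Z, U) = -6 (O(Z, U) = -3 - 3 = -6)
n(x) = 5*x/6 (n(x) = -5*x/(-6) = -5*x*(-1)/6 = -(-5)*x/6 = 5*x/6)
5 + n(11)*(-57*1) = 5 + ((5/6)*11)*(-57*1) = 5 + (55/6)*(-57) = 5 - 1045/2 = -1035/2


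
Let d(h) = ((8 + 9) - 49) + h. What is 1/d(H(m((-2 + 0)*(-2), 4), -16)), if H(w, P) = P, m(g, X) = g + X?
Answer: -1/48 ≈ -0.020833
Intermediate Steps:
m(g, X) = X + g
d(h) = -32 + h (d(h) = (17 - 49) + h = -32 + h)
1/d(H(m((-2 + 0)*(-2), 4), -16)) = 1/(-32 - 16) = 1/(-48) = -1/48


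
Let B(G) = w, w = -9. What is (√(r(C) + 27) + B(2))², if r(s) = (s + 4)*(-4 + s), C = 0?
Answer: (9 - √11)² ≈ 32.301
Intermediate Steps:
B(G) = -9
r(s) = (-4 + s)*(4 + s) (r(s) = (4 + s)*(-4 + s) = (-4 + s)*(4 + s))
(√(r(C) + 27) + B(2))² = (√((-16 + 0²) + 27) - 9)² = (√((-16 + 0) + 27) - 9)² = (√(-16 + 27) - 9)² = (√11 - 9)² = (-9 + √11)²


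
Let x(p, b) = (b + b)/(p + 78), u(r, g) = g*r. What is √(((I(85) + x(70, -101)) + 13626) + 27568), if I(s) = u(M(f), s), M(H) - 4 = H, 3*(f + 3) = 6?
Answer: 5*√9078690/74 ≈ 203.59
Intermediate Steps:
f = -1 (f = -3 + (⅓)*6 = -3 + 2 = -1)
M(H) = 4 + H
I(s) = 3*s (I(s) = s*(4 - 1) = s*3 = 3*s)
x(p, b) = 2*b/(78 + p) (x(p, b) = (2*b)/(78 + p) = 2*b/(78 + p))
√(((I(85) + x(70, -101)) + 13626) + 27568) = √(((3*85 + 2*(-101)/(78 + 70)) + 13626) + 27568) = √(((255 + 2*(-101)/148) + 13626) + 27568) = √(((255 + 2*(-101)*(1/148)) + 13626) + 27568) = √(((255 - 101/74) + 13626) + 27568) = √((18769/74 + 13626) + 27568) = √(1027093/74 + 27568) = √(3067125/74) = 5*√9078690/74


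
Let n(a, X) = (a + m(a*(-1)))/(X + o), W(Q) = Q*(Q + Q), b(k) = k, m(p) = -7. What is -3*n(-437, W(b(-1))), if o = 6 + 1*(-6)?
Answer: 666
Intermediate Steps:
o = 0 (o = 6 - 6 = 0)
W(Q) = 2*Q**2 (W(Q) = Q*(2*Q) = 2*Q**2)
n(a, X) = (-7 + a)/X (n(a, X) = (a - 7)/(X + 0) = (-7 + a)/X)
-3*n(-437, W(b(-1))) = -3*(-7 - 437)/(2*(-1)**2) = -3*(-444)/(2*1) = -3*(-444)/2 = -3*(-222) = 666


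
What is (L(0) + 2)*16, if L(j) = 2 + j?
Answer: 64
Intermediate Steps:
(L(0) + 2)*16 = ((2 + 0) + 2)*16 = (2 + 2)*16 = 4*16 = 64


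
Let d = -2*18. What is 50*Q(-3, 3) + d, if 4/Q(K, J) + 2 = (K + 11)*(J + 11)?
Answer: -376/11 ≈ -34.182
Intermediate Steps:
Q(K, J) = 4/(-2 + (11 + J)*(11 + K)) (Q(K, J) = 4/(-2 + (K + 11)*(J + 11)) = 4/(-2 + (11 + K)*(11 + J)) = 4/(-2 + (11 + J)*(11 + K)))
d = -36
50*Q(-3, 3) + d = 50*(4/(119 + 11*3 + 11*(-3) + 3*(-3))) - 36 = 50*(4/(119 + 33 - 33 - 9)) - 36 = 50*(4/110) - 36 = 50*(4*(1/110)) - 36 = 50*(2/55) - 36 = 20/11 - 36 = -376/11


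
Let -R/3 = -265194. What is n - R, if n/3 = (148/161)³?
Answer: -3320177519166/4173281 ≈ -7.9558e+5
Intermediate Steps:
R = 795582 (R = -3*(-265194) = 795582)
n = 9725376/4173281 (n = 3*(148/161)³ = 3*(3241792/4173281) = 9725376/4173281 ≈ 2.3304)
n - R = 9725376/4173281 - 1*795582 = 9725376/4173281 - 795582 = -3320177519166/4173281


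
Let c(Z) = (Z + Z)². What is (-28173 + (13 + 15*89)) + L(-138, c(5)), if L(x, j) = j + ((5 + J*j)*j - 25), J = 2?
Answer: -6250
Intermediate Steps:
c(Z) = 4*Z² (c(Z) = (2*Z)² = 4*Z²)
L(x, j) = -25 + j + j*(5 + 2*j) (L(x, j) = j + ((5 + 2*j)*j - 25) = j + (j*(5 + 2*j) - 25) = j + (-25 + j*(5 + 2*j)) = -25 + j + j*(5 + 2*j))
(-28173 + (13 + 15*89)) + L(-138, c(5)) = (-28173 + (13 + 15*89)) + (-25 + 2*(4*5²)² + 6*(4*5²)) = (-28173 + (13 + 1335)) + (-25 + 2*(4*25)² + 6*(4*25)) = (-28173 + 1348) + (-25 + 2*100² + 6*100) = -26825 + (-25 + 2*10000 + 600) = -26825 + (-25 + 20000 + 600) = -26825 + 20575 = -6250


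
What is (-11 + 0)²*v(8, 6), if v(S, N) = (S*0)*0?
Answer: 0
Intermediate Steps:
v(S, N) = 0 (v(S, N) = 0*0 = 0)
(-11 + 0)²*v(8, 6) = (-11 + 0)²*0 = (-11)²*0 = 121*0 = 0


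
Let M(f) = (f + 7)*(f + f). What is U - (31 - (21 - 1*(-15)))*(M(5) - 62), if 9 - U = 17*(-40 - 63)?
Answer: 2050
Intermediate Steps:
M(f) = 2*f*(7 + f) (M(f) = (7 + f)*(2*f) = 2*f*(7 + f))
U = 1760 (U = 9 - 17*(-40 - 63) = 9 - 17*(-103) = 9 - 1*(-1751) = 9 + 1751 = 1760)
U - (31 - (21 - 1*(-15)))*(M(5) - 62) = 1760 - (31 - (21 - 1*(-15)))*(2*5*(7 + 5) - 62) = 1760 - (31 - (21 + 15))*(2*5*12 - 62) = 1760 - (31 - 1*36)*(120 - 62) = 1760 - (31 - 36)*58 = 1760 - (-5)*58 = 1760 - 1*(-290) = 1760 + 290 = 2050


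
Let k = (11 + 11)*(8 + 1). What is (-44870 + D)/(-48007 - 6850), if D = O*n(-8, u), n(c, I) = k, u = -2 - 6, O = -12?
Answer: 47246/54857 ≈ 0.86126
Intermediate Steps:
k = 198 (k = 22*9 = 198)
u = -8
n(c, I) = 198
D = -2376 (D = -12*198 = -2376)
(-44870 + D)/(-48007 - 6850) = (-44870 - 2376)/(-48007 - 6850) = -47246/(-54857) = -47246*(-1/54857) = 47246/54857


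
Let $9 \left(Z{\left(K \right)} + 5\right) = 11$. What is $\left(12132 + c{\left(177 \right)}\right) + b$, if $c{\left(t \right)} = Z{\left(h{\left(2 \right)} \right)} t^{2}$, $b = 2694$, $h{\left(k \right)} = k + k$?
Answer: $-103528$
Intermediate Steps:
$h{\left(k \right)} = 2 k$
$Z{\left(K \right)} = - \frac{34}{9}$ ($Z{\left(K \right)} = -5 + \frac{1}{9} \cdot 11 = -5 + \frac{11}{9} = - \frac{34}{9}$)
$c{\left(t \right)} = - \frac{34 t^{2}}{9}$
$\left(12132 + c{\left(177 \right)}\right) + b = \left(12132 - \frac{34 \cdot 177^{2}}{9}\right) + 2694 = \left(12132 - 118354\right) + 2694 = -106222 + 2694 = -103528$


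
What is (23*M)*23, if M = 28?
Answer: 14812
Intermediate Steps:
(23*M)*23 = (23*28)*23 = 644*23 = 14812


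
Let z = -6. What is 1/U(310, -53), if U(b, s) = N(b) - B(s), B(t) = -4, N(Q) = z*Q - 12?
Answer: -1/1868 ≈ -0.00053533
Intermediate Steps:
N(Q) = -12 - 6*Q (N(Q) = -6*Q - 12 = -12 - 6*Q)
U(b, s) = -8 - 6*b (U(b, s) = (-12 - 6*b) - 1*(-4) = (-12 - 6*b) + 4 = -8 - 6*b)
1/U(310, -53) = 1/(-8 - 6*310) = 1/(-8 - 1860) = 1/(-1868) = -1/1868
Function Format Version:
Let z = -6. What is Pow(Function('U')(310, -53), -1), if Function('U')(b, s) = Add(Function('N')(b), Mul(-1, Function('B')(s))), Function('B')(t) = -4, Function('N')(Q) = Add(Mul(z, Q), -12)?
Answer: Rational(-1, 1868) ≈ -0.00053533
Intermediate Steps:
Function('N')(Q) = Add(-12, Mul(-6, Q)) (Function('N')(Q) = Add(Mul(-6, Q), -12) = Add(-12, Mul(-6, Q)))
Function('U')(b, s) = Add(-8, Mul(-6, b)) (Function('U')(b, s) = Add(Add(-12, Mul(-6, b)), Mul(-1, -4)) = Add(Add(-12, Mul(-6, b)), 4) = Add(-8, Mul(-6, b)))
Pow(Function('U')(310, -53), -1) = Pow(Add(-8, Mul(-6, 310)), -1) = Pow(Add(-8, -1860), -1) = Pow(-1868, -1) = Rational(-1, 1868)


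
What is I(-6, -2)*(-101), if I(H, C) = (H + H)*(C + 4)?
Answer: 2424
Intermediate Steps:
I(H, C) = 2*H*(4 + C) (I(H, C) = (2*H)*(4 + C) = 2*H*(4 + C))
I(-6, -2)*(-101) = (2*(-6)*(4 - 2))*(-101) = (2*(-6)*2)*(-101) = -24*(-101) = 2424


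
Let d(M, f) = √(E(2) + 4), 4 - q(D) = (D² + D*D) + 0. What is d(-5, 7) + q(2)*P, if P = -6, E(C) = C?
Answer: 24 + √6 ≈ 26.449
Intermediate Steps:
q(D) = 4 - 2*D² (q(D) = 4 - ((D² + D*D) + 0) = 4 - ((D² + D²) + 0) = 4 - (2*D² + 0) = 4 - 2*D²)
d(M, f) = √6 (d(M, f) = √(2 + 4) = √6)
d(-5, 7) + q(2)*P = √6 + (4 - 2*2²)*(-6) = √6 + (4 - 2*4)*(-6) = √6 + (4 - 8)*(-6) = √6 - 4*(-6) = √6 + 24 = 24 + √6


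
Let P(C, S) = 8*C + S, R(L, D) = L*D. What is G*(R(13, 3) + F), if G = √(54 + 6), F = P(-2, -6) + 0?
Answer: 34*√15 ≈ 131.68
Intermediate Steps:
R(L, D) = D*L
P(C, S) = S + 8*C
F = -22 (F = (-6 + 8*(-2)) + 0 = (-6 - 16) + 0 = -22 + 0 = -22)
G = 2*√15 (G = √60 = 2*√15 ≈ 7.7460)
G*(R(13, 3) + F) = (2*√15)*(3*13 - 22) = (2*√15)*(39 - 22) = (2*√15)*17 = 34*√15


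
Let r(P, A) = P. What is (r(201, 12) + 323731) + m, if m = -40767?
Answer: 283165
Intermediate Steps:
(r(201, 12) + 323731) + m = (201 + 323731) - 40767 = 323932 - 40767 = 283165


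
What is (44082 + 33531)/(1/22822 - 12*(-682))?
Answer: 1771283886/186775249 ≈ 9.4835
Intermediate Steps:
(44082 + 33531)/(1/22822 - 12*(-682)) = 77613/(1/22822 + 8184) = 77613/(186775249/22822) = 77613*(22822/186775249) = 1771283886/186775249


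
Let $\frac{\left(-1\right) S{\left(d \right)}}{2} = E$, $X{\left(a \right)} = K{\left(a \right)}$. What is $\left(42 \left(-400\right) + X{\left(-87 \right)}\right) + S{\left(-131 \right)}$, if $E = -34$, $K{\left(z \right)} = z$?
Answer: $-16819$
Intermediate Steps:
$X{\left(a \right)} = a$
$S{\left(d \right)} = 68$ ($S{\left(d \right)} = \left(-2\right) \left(-34\right) = 68$)
$\left(42 \left(-400\right) + X{\left(-87 \right)}\right) + S{\left(-131 \right)} = \left(42 \left(-400\right) - 87\right) + 68 = \left(-16800 - 87\right) + 68 = -16887 + 68 = -16819$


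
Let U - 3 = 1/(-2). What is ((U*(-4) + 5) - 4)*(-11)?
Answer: 99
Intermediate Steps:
U = 5/2 (U = 3 + 1/(-2) = 3 - 1/2 = 5/2 ≈ 2.5000)
((U*(-4) + 5) - 4)*(-11) = (((5/2)*(-4) + 5) - 4)*(-11) = ((-10 + 5) - 4)*(-11) = (-5 - 4)*(-11) = -9*(-11) = 99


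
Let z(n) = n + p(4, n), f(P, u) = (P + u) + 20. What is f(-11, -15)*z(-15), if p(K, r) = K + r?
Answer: 156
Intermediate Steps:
f(P, u) = 20 + P + u
z(n) = 4 + 2*n (z(n) = n + (4 + n) = 4 + 2*n)
f(-11, -15)*z(-15) = (20 - 11 - 15)*(4 + 2*(-15)) = -6*(4 - 30) = -6*(-26) = 156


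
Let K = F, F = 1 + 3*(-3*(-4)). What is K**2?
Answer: 1369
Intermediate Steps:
F = 37 (F = 1 + 3*12 = 1 + 36 = 37)
K = 37
K**2 = 37**2 = 1369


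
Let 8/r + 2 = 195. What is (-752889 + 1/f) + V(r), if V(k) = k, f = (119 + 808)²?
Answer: -124867007961008/165850497 ≈ -7.5289e+5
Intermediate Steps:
f = 859329 (f = 927² = 859329)
r = 8/193 (r = 8/(-2 + 195) = 8/193 ≈ 0.041451)
(-752889 + 1/f) + V(r) = (-752889 + 1/859329) + 8/193 = -646979351480/859329 + 8/193 = -124867007961008/165850497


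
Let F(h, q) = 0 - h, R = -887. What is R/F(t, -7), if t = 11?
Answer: 887/11 ≈ 80.636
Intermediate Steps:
F(h, q) = -h
R/F(t, -7) = -887/((-1*11)) = -887/(-11) = -887*(-1/11) = 887/11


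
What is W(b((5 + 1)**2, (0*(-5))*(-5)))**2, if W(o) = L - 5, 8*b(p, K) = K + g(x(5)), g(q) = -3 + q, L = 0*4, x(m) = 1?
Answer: 25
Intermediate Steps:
L = 0
b(p, K) = -1/4 + K/8 (b(p, K) = (K + (-3 + 1))/8 = (K - 2)/8 = (-2 + K)/8 = -1/4 + K/8)
W(o) = -5 (W(o) = 0 - 5 = -5)
W(b((5 + 1)**2, (0*(-5))*(-5)))**2 = (-5)**2 = 25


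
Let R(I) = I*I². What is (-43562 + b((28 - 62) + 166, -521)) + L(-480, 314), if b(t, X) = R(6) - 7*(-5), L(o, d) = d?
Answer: -42997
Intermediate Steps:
R(I) = I³
b(t, X) = 251 (b(t, X) = 6³ - 7*(-5) = 216 + 35 = 251)
(-43562 + b((28 - 62) + 166, -521)) + L(-480, 314) = (-43562 + 251) + 314 = -43311 + 314 = -42997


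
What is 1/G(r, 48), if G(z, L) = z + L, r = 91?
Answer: 1/139 ≈ 0.0071942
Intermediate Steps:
G(z, L) = L + z
1/G(r, 48) = 1/(48 + 91) = 1/139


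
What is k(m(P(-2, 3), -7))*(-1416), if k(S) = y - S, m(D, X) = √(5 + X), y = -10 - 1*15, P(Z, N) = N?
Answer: 35400 + 1416*I*√2 ≈ 35400.0 + 2002.5*I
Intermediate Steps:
y = -25 (y = -10 - 15 = -25)
k(S) = -25 - S
k(m(P(-2, 3), -7))*(-1416) = (-25 - √(5 - 7))*(-1416) = (-25 - √(-2))*(-1416) = (-25 - I*√2)*(-1416) = 35400 + 1416*I*√2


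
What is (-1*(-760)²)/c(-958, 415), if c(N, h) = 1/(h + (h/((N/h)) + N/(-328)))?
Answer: -2701396356400/19639 ≈ -1.3755e+8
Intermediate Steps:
c(N, h) = 1/(h - N/328 + h²/N) (c(N, h) = 1/(h + (h*(h/N) + N*(-1/328))) = 1/(h + (h²/N - N/328)) = 1/(h + (-N/328 + h²/N)) = 1/(h - N/328 + h²/N))
(-1*(-760)²)/c(-958, 415) = (-1*(-760)²)/((328*(-958)/(-1*(-958)² + 328*415² + 328*(-958)*415))) = (-1*577600)/((328*(-958)/(-1*917764 + 328*172225 - 130402960))) = -577600/(328*(-958)/(-917764 + 56489800 - 130402960)) = -577600/(328*(-958)/(-74830924)) = -577600/(328*(-958)*(-1/74830924)) = -577600/78556/18707731 = -577600*18707731/78556 = -2701396356400/19639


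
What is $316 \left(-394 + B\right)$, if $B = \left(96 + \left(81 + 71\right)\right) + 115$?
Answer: $-9796$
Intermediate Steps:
$B = 363$ ($B = \left(96 + 152\right) + 115 = 248 + 115 = 363$)
$316 \left(-394 + B\right) = 316 \left(-394 + 363\right) = 316 \left(-31\right) = -9796$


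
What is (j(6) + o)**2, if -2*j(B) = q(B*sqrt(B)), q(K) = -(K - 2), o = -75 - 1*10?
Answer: 7450 - 516*sqrt(6) ≈ 6186.1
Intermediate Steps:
o = -85 (o = -75 - 10 = -85)
q(K) = 2 - K (q(K) = -(-2 + K) = 2 - K)
j(B) = -1 + B**(3/2)/2 (j(B) = -(2 - B*sqrt(B))/2 = -(2 - B**(3/2))/2 = -1 + B**(3/2)/2)
(j(6) + o)**2 = ((-1 + 6**(3/2)/2) - 85)**2 = ((-1 + (6*sqrt(6))/2) - 85)**2 = ((-1 + 3*sqrt(6)) - 85)**2 = (-86 + 3*sqrt(6))**2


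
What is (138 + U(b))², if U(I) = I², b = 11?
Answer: 67081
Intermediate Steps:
(138 + U(b))² = (138 + 11²)² = (138 + 121)² = 259² = 67081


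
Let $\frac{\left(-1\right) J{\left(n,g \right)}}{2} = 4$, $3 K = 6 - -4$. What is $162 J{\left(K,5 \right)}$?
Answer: $-1296$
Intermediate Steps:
$K = \frac{10}{3}$ ($K = \frac{6 - -4}{3} = \frac{6 + 4}{3} = \frac{1}{3} \cdot 10 = \frac{10}{3} \approx 3.3333$)
$J{\left(n,g \right)} = -8$ ($J{\left(n,g \right)} = \left(-2\right) 4 = -8$)
$162 J{\left(K,5 \right)} = 162 \left(-8\right) = -1296$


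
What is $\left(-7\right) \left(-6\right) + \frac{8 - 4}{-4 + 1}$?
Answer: $\frac{122}{3} \approx 40.667$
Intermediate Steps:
$\left(-7\right) \left(-6\right) + \frac{8 - 4}{-4 + 1} = 42 + \frac{4}{-3} = 42 + 4 \left(- \frac{1}{3}\right) = 42 - \frac{4}{3} = \frac{122}{3}$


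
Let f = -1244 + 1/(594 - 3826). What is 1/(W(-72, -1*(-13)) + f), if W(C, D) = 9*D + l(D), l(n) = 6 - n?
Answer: -3232/3665089 ≈ -0.00088183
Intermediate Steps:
W(C, D) = 6 + 8*D (W(C, D) = 9*D + (6 - D) = 6 + 8*D)
f = -4020609/3232 (f = -1244 + 1/(-3232) = -1244 - 1/3232 = -4020609/3232 ≈ -1244.0)
1/(W(-72, -1*(-13)) + f) = 1/((6 + 8*(-1*(-13))) - 4020609/3232) = 1/((6 + 8*13) - 4020609/3232) = 1/((6 + 104) - 4020609/3232) = 1/(110 - 4020609/3232) = 1/(-3665089/3232) = -3232/3665089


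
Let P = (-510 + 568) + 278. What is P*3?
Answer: 1008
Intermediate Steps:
P = 336 (P = 58 + 278 = 336)
P*3 = 336*3 = 1008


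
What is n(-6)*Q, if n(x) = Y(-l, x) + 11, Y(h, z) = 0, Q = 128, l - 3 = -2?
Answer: 1408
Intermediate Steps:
l = 1 (l = 3 - 2 = 1)
n(x) = 11 (n(x) = 0 + 11 = 11)
n(-6)*Q = 11*128 = 1408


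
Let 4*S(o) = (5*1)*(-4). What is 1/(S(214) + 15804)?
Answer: 1/15799 ≈ 6.3295e-5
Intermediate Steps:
S(o) = -5 (S(o) = ((5*1)*(-4))/4 = (5*(-4))/4 = (¼)*(-20) = -5)
1/(S(214) + 15804) = 1/(-5 + 15804) = 1/15799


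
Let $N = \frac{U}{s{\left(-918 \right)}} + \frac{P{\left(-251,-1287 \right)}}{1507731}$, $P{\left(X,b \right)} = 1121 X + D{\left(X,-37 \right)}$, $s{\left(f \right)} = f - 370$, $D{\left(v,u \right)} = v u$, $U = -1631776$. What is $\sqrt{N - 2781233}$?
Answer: $\frac{i \sqrt{163809470998119164938545}}{242744691} \approx 1667.3 i$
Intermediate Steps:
$D{\left(v,u \right)} = u v$
$s{\left(f \right)} = -370 + f$
$P{\left(X,b \right)} = 1084 X$ ($P{\left(X,b \right)} = 1121 X - 37 X = 1084 X$)
$N = \frac{307491102008}{242744691}$ ($N = - \frac{1631776}{-370 - 918} + \frac{1084 \left(-251\right)}{1507731} = - \frac{1631776}{-1288} - \frac{272084}{1507731} = \left(-1631776\right) \left(- \frac{1}{1288}\right) - \frac{272084}{1507731} = \frac{203972}{161} - \frac{272084}{1507731} = \frac{307491102008}{242744691} \approx 1266.7$)
$\sqrt{N - 2781233} = \sqrt{\frac{307491102008}{242744691} - 2781233} = \sqrt{- \frac{674822054081995}{242744691}} = \frac{i \sqrt{163809470998119164938545}}{242744691}$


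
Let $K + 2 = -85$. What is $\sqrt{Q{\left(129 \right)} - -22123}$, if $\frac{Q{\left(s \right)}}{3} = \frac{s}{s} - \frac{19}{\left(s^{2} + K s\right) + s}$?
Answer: $\frac{\sqrt{40910955}}{43} \approx 148.75$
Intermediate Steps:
$K = -87$ ($K = -2 - 85 = -87$)
$Q{\left(s \right)} = 3 - \frac{57}{s^{2} - 86 s}$ ($Q{\left(s \right)} = 3 \left(\frac{s}{s} - \frac{19}{\left(s^{2} - 87 s\right) + s}\right) = 3 \left(1 - \frac{19}{s^{2} - 86 s}\right) = 3 - \frac{57}{s^{2} - 86 s}$)
$\sqrt{Q{\left(129 \right)} - -22123} = \sqrt{\frac{3 \left(-19 + 129^{2} - 11094\right)}{129 \left(-86 + 129\right)} - -22123} = \sqrt{3 \cdot \frac{1}{129} \cdot \frac{1}{43} \left(-19 + 16641 - 11094\right) + 22123} = \sqrt{3 \cdot \frac{1}{129} \cdot \frac{1}{43} \cdot 5528 + 22123} = \sqrt{\frac{5528}{1849} + 22123} = \sqrt{\frac{40910955}{1849}} = \frac{\sqrt{40910955}}{43}$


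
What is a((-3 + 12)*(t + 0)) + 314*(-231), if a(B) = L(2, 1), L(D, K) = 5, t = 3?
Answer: -72529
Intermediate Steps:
a(B) = 5
a((-3 + 12)*(t + 0)) + 314*(-231) = 5 + 314*(-231) = 5 - 72534 = -72529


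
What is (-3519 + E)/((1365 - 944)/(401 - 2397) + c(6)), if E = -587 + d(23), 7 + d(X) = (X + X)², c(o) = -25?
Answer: 3986012/50321 ≈ 79.212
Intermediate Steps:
d(X) = -7 + 4*X² (d(X) = -7 + (X + X)² = -7 + (2*X)² = -7 + 4*X²)
E = 1522 (E = -587 + (-7 + 4*23²) = -587 + (-7 + 4*529) = -587 + (-7 + 2116) = -587 + 2109 = 1522)
(-3519 + E)/((1365 - 944)/(401 - 2397) + c(6)) = (-3519 + 1522)/((1365 - 944)/(401 - 2397) - 25) = -1997/(421/(-1996) - 25) = -1997/(421*(-1/1996) - 25) = -1997/(-421/1996 - 25) = -1997/(-50321/1996) = -1997*(-1996/50321) = 3986012/50321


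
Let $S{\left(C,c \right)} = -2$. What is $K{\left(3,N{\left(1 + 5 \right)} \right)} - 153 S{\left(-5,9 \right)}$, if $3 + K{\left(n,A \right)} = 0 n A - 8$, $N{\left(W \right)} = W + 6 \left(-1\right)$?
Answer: $295$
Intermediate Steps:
$N{\left(W \right)} = -6 + W$ ($N{\left(W \right)} = W - 6 = -6 + W$)
$K{\left(n,A \right)} = -11$ ($K{\left(n,A \right)} = -3 + \left(0 n A - 8\right) = -3 - \left(8 + 0 A\right) = -3 + \left(0 - 8\right) = -3 - 8 = -11$)
$K{\left(3,N{\left(1 + 5 \right)} \right)} - 153 S{\left(-5,9 \right)} = -11 - -306 = -11 + 306 = 295$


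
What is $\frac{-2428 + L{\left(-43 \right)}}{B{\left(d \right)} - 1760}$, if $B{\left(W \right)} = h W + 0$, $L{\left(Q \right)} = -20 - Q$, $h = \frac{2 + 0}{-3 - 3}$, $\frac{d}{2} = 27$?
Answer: $\frac{2405}{1778} \approx 1.3526$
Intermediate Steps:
$d = 54$ ($d = 2 \cdot 27 = 54$)
$h = - \frac{1}{3}$ ($h = \frac{2}{-6} = 2 \left(- \frac{1}{6}\right) = - \frac{1}{3} \approx -0.33333$)
$B{\left(W \right)} = - \frac{W}{3}$ ($B{\left(W \right)} = - \frac{W}{3} + 0 = - \frac{W}{3}$)
$\frac{-2428 + L{\left(-43 \right)}}{B{\left(d \right)} - 1760} = \frac{-2428 - -23}{\left(- \frac{1}{3}\right) 54 - 1760} = \frac{-2428 + \left(-20 + 43\right)}{-18 - 1760} = \frac{-2428 + 23}{-1778} = \left(-2405\right) \left(- \frac{1}{1778}\right) = \frac{2405}{1778}$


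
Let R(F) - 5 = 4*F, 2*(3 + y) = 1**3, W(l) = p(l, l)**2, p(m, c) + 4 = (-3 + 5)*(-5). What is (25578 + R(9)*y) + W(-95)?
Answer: 51343/2 ≈ 25672.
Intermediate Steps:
p(m, c) = -14 (p(m, c) = -4 + (-3 + 5)*(-5) = -4 + 2*(-5) = -4 - 10 = -14)
W(l) = 196 (W(l) = (-14)**2 = 196)
y = -5/2 (y = -3 + (1/2)*1**3 = -3 + (1/2)*1 = -3 + 1/2 = -5/2 ≈ -2.5000)
R(F) = 5 + 4*F
(25578 + R(9)*y) + W(-95) = (25578 + (5 + 4*9)*(-5/2)) + 196 = (25578 + (5 + 36)*(-5/2)) + 196 = (25578 + 41*(-5/2)) + 196 = (25578 - 205/2) + 196 = 50951/2 + 196 = 51343/2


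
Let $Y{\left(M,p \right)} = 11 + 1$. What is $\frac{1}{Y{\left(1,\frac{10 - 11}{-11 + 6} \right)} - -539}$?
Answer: $\frac{1}{551} \approx 0.0018149$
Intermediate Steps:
$Y{\left(M,p \right)} = 12$
$\frac{1}{Y{\left(1,\frac{10 - 11}{-11 + 6} \right)} - -539} = \frac{1}{12 - -539} = \frac{1}{12 + 539} = \frac{1}{551}$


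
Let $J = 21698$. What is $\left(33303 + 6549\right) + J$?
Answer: $61550$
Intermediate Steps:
$\left(33303 + 6549\right) + J = \left(33303 + 6549\right) + 21698 = 39852 + 21698 = 61550$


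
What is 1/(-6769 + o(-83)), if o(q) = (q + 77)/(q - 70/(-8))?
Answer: -99/670123 ≈ -0.00014773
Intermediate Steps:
o(q) = (77 + q)/(35/4 + q) (o(q) = (77 + q)/(q - 70*(-1/8)) = (77 + q)/(q + 35/4) = (77 + q)/(35/4 + q))
1/(-6769 + o(-83)) = 1/(-6769 + 4*(77 - 83)/(35 + 4*(-83))) = 1/(-6769 + 4*(-6)/(35 - 332)) = 1/(-6769 + 4*(-6)/(-297)) = 1/(-6769 + 4*(-1/297)*(-6)) = 1/(-6769 + 8/99) = 1/(-670123/99) = -99/670123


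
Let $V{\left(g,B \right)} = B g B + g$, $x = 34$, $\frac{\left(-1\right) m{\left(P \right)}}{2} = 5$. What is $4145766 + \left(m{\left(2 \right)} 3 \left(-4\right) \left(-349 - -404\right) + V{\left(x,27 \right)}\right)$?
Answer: $4177186$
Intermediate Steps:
$m{\left(P \right)} = -10$ ($m{\left(P \right)} = \left(-2\right) 5 = -10$)
$V{\left(g,B \right)} = g + g B^{2}$ ($V{\left(g,B \right)} = g B^{2} + g = g + g B^{2}$)
$4145766 + \left(m{\left(2 \right)} 3 \left(-4\right) \left(-349 - -404\right) + V{\left(x,27 \right)}\right) = 4145766 + \left(\left(-10\right) 3 \left(-4\right) \left(-349 - -404\right) + 34 \left(1 + 27^{2}\right)\right) = 4145766 + \left(\left(-30\right) \left(-4\right) \left(-349 + 404\right) + 34 \left(1 + 729\right)\right) = 4145766 + \left(120 \cdot 55 + 34 \cdot 730\right) = 4145766 + \left(6600 + 24820\right) = 4145766 + 31420 = 4177186$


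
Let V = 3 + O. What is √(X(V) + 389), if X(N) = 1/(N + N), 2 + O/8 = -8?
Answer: √9225370/154 ≈ 19.723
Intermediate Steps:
O = -80 (O = -16 + 8*(-8) = -16 - 64 = -80)
V = -77 (V = 3 - 80 = -77)
X(N) = 1/(2*N)
√(X(V) + 389) = √((½)/(-77) + 389) = √((½)*(-1/77) + 389) = √(-1/154 + 389) = √(59905/154) = √9225370/154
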